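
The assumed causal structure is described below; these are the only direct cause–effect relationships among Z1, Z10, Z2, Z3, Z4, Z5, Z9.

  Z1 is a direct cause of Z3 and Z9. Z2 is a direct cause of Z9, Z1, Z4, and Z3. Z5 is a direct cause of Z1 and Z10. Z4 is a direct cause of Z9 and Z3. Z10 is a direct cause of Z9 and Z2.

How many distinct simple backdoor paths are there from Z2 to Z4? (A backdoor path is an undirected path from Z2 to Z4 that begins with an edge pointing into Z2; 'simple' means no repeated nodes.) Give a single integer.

A backdoor path from Z2 to Z4 is any simple undirected path whose first edge points into Z2 (i.e. leaves Z2 via a parent).
Parents of Z2: {Z10}.
Enumerating:
  P1: Z2 <- Z10 <- Z5 -> Z1 -> Z9 <- Z4
  P2: Z2 <- Z10 <- Z5 -> Z1 -> Z3 <- Z4
  P3: Z2 <- Z10 -> Z9 <- Z4
  P4: Z2 <- Z10 -> Z9 <- Z1 -> Z3 <- Z4
That exhausts the simple backdoor paths. Count: 4.

4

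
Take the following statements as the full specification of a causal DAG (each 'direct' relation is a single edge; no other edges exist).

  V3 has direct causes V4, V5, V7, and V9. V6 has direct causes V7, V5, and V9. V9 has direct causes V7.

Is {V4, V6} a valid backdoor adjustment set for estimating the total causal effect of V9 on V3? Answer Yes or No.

No

Backdoor paths from V9 to V3 (paths whose first edge points into V9):
  P1: V9 <- V7 -> V3
  P2: V9 <- V7 -> V6 <- V5 -> V3
Condition 1 (no descendant of V9 in the set): FAILS — V6 is a descendant of V9.
Condition 2 (every backdoor path blocked by {V4, V6}):
  P1: open — no interior node is in the conditioning set.
  P2: open — collider(s) V6 are conditioned on (or have a conditioned descendant) and no non-collider on the path is in the set.
{V4, V6} does not satisfy the backdoor criterion.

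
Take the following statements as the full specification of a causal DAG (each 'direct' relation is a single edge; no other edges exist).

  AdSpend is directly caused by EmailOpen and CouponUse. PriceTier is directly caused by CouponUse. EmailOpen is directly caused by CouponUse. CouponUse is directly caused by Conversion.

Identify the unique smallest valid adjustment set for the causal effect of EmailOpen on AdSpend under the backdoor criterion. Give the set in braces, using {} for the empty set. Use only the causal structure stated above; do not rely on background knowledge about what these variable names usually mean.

Variables eligible for adjustment (non-descendants of EmailOpen, excluding EmailOpen and AdSpend): {Conversion, CouponUse, PriceTier}.
Backdoor paths from EmailOpen to AdSpend:
  P1: EmailOpen <- CouponUse -> AdSpend
The empty set is not sufficient: P1 (EmailOpen <- CouponUse -> AdSpend) has no collider blocking it and no conditioned non-collider, so it is open.
Try {CouponUse}:
  P1: blocked at fork node CouponUse ∈ conditioning set.
{CouponUse} contains no descendant of EmailOpen and blocks every backdoor path.
No other singleton works — e.g. {Conversion} leaves P1 open — so {CouponUse} is the unique smallest valid adjustment set.

{CouponUse}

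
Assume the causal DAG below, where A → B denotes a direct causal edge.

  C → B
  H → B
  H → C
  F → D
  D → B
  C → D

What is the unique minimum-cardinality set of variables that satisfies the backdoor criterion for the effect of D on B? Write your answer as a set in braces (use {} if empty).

{C}

Variables eligible for adjustment (non-descendants of D, excluding D and B): {C, F, H}.
Backdoor paths from D to B:
  P1: D <- C <- H -> B
  P2: D <- C -> B
The empty set is not sufficient: P1 (D <- C <- H -> B) has no collider blocking it and no conditioned non-collider, so it is open.
Try {C}:
  P1: blocked at chain node C ∈ conditioning set.
  P2: blocked at fork node C ∈ conditioning set.
{C} contains no descendant of D and blocks every backdoor path.
No other singleton works — e.g. {H} leaves P2 open — so {C} is the unique smallest valid adjustment set.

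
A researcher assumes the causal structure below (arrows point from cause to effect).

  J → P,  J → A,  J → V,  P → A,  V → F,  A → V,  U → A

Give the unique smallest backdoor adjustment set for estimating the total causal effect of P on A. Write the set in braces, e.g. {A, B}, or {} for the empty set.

{J}

Variables eligible for adjustment (non-descendants of P, excluding P and A): {J, U}.
Backdoor paths from P to A:
  P1: P <- J -> A
  P2: P <- J -> V <- A
The empty set is not sufficient: P1 (P <- J -> A) has no collider blocking it and no conditioned non-collider, so it is open.
Try {J}:
  P1: blocked at fork node J ∈ conditioning set.
  P2: blocked at fork node J ∈ conditioning set.
{J} contains no descendant of P and blocks every backdoor path.
No other singleton works — e.g. {U} leaves P1 open — so {J} is the unique smallest valid adjustment set.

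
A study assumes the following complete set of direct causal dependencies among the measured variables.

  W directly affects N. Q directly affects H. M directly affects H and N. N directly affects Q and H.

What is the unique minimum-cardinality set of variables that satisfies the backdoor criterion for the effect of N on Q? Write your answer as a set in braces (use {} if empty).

{}

Variables eligible for adjustment (non-descendants of N, excluding N and Q): {M, W}.
Backdoor paths from N to Q:
  P1: N <- M -> H <- Q
Each backdoor path contains an unconditioned collider, so every path is already blocked with the empty conditioning set:
  P1: blocked at collider H (neither it nor any descendant is in the conditioning set).
The empty set is therefore the unique smallest valid set.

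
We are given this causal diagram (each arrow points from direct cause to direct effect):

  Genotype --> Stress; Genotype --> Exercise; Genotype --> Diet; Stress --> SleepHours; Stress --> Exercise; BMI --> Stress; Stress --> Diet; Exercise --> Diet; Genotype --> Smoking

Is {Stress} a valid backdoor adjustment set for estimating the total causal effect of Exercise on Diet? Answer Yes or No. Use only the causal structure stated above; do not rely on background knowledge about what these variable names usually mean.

Backdoor paths from Exercise to Diet (paths whose first edge points into Exercise):
  P1: Exercise <- Genotype -> Stress -> Diet
  P2: Exercise <- Genotype -> Diet
  P3: Exercise <- Stress <- Genotype -> Diet
  P4: Exercise <- Stress -> Diet
Condition 1 (no descendant of Exercise in the set): holds — descendants of Exercise are {Diet}; none are in {Stress}.
Condition 2 (every backdoor path blocked by {Stress}):
  P1: blocked at chain node Stress ∈ conditioning set.
  P2: open — no interior node is in the conditioning set.
  P3: blocked at chain node Stress ∈ conditioning set.
  P4: blocked at fork node Stress ∈ conditioning set.
{Stress} does not satisfy the backdoor criterion.

No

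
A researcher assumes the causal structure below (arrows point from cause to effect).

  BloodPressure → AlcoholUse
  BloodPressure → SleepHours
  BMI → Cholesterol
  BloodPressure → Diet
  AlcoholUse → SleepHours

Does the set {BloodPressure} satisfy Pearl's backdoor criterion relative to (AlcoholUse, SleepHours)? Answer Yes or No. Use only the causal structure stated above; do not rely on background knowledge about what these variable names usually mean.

Yes

Backdoor paths from AlcoholUse to SleepHours (paths whose first edge points into AlcoholUse):
  P1: AlcoholUse <- BloodPressure -> SleepHours
Condition 1 (no descendant of AlcoholUse in the set): holds — descendants of AlcoholUse are {SleepHours}; none are in {BloodPressure}.
Condition 2 (every backdoor path blocked by {BloodPressure}):
  P1: blocked at fork node BloodPressure ∈ conditioning set.
{BloodPressure} satisfies the backdoor criterion.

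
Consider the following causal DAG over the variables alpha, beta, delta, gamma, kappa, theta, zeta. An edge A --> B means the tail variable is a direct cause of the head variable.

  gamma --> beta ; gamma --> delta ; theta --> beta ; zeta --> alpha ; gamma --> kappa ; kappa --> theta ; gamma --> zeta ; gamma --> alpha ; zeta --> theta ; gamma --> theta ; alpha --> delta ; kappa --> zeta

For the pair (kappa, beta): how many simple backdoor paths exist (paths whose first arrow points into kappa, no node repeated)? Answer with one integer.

A backdoor path from kappa to beta is any simple undirected path whose first edge points into kappa (i.e. leaves kappa via a parent).
Parents of kappa: {gamma}.
Enumerating:
  P1: kappa <- gamma -> zeta -> theta -> beta
  P2: kappa <- gamma -> theta -> beta
  P3: kappa <- gamma -> alpha <- zeta -> theta -> beta
  P4: kappa <- gamma -> beta
  P5: kappa <- gamma -> delta <- alpha <- zeta -> theta -> beta
That exhausts the simple backdoor paths. Count: 5.

5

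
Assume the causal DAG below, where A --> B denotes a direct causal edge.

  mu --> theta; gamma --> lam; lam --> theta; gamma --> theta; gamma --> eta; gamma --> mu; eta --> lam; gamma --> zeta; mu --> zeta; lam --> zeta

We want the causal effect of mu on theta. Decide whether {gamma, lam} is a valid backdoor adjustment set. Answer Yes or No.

Yes

Backdoor paths from mu to theta (paths whose first edge points into mu):
  P1: mu <- gamma -> eta -> lam -> theta
  P2: mu <- gamma -> lam -> theta
  P3: mu <- gamma -> zeta <- lam -> theta
  P4: mu <- gamma -> theta
Condition 1 (no descendant of mu in the set): holds — descendants of mu are {theta, zeta}; none are in {gamma, lam}.
Condition 2 (every backdoor path blocked by {gamma, lam}):
  P1: blocked at fork node gamma ∈ conditioning set.
  P2: blocked at fork node gamma ∈ conditioning set.
  P3: blocked at fork node gamma ∈ conditioning set.
  P4: blocked at fork node gamma ∈ conditioning set.
{gamma, lam} satisfies the backdoor criterion.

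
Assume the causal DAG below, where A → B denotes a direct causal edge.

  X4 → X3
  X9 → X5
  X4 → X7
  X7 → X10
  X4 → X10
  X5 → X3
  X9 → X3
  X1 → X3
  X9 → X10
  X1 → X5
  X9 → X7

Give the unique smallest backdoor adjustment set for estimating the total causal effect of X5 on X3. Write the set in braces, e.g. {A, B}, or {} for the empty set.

Variables eligible for adjustment (non-descendants of X5, excluding X5 and X3): {X1, X10, X4, X7, X9}.
Backdoor paths from X5 to X3:
  P1: X5 <- X1 -> X3
  P2: X5 <- X9 -> X7 <- X4 -> X3
  P3: X5 <- X9 -> X7 -> X10 <- X4 -> X3
  P4: X5 <- X9 -> X3
  P5: X5 <- X9 -> X10 <- X4 -> X3
  P6: X5 <- X9 -> X10 <- X7 <- X4 -> X3
The empty set is not sufficient: P1 (X5 <- X1 -> X3) has no collider blocking it and no conditioned non-collider, so it is open.
Try {X1, X9}:
  P1: blocked at fork node X1 ∈ conditioning set.
  P2: blocked at fork node X9 ∈ conditioning set.
  P3: blocked at fork node X9 ∈ conditioning set.
  P4: blocked at fork node X9 ∈ conditioning set.
  P5: blocked at fork node X9 ∈ conditioning set.
  P6: blocked at fork node X9 ∈ conditioning set.
{X1, X9} contains no descendant of X5 and blocks every backdoor path.
Every element of {X1, X9} is needed (dropping X1 leaves P1 open; dropping X9 leaves P4 open), so no proper subset is valid.
Among all size-2 subsets of the eligible variables, only {X1, X9} blocks every backdoor path, so it is the unique smallest valid adjustment set.

{X1, X9}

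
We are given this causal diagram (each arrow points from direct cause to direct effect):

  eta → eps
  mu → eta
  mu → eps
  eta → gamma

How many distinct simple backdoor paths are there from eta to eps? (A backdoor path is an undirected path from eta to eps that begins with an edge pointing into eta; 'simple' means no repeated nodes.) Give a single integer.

1

A backdoor path from eta to eps is any simple undirected path whose first edge points into eta (i.e. leaves eta via a parent).
Parents of eta: {mu}.
Enumerating:
  P1: eta <- mu -> eps
That exhausts the simple backdoor paths. Count: 1.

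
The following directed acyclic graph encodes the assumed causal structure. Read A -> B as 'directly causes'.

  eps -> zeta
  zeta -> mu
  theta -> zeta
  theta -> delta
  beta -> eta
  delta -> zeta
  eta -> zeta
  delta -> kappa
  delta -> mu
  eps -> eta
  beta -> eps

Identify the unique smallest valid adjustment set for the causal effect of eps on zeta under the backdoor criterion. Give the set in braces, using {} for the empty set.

Variables eligible for adjustment (non-descendants of eps, excluding eps and zeta): {beta, delta, kappa, theta}.
Backdoor paths from eps to zeta:
  P1: eps <- beta -> eta -> zeta
The empty set is not sufficient: P1 (eps <- beta -> eta -> zeta) has no collider blocking it and no conditioned non-collider, so it is open.
Try {beta}:
  P1: blocked at fork node beta ∈ conditioning set.
{beta} contains no descendant of eps and blocks every backdoor path.
No other singleton works — e.g. {theta} leaves P1 open — so {beta} is the unique smallest valid adjustment set.

{beta}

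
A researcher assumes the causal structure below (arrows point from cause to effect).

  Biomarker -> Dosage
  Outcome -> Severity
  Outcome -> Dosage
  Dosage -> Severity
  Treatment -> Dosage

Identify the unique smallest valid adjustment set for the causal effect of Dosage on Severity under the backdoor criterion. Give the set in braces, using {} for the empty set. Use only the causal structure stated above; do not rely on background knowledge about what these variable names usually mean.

{Outcome}

Variables eligible for adjustment (non-descendants of Dosage, excluding Dosage and Severity): {Biomarker, Outcome, Treatment}.
Backdoor paths from Dosage to Severity:
  P1: Dosage <- Outcome -> Severity
The empty set is not sufficient: P1 (Dosage <- Outcome -> Severity) has no collider blocking it and no conditioned non-collider, so it is open.
Try {Outcome}:
  P1: blocked at fork node Outcome ∈ conditioning set.
{Outcome} contains no descendant of Dosage and blocks every backdoor path.
No other singleton works — e.g. {Biomarker} leaves P1 open — so {Outcome} is the unique smallest valid adjustment set.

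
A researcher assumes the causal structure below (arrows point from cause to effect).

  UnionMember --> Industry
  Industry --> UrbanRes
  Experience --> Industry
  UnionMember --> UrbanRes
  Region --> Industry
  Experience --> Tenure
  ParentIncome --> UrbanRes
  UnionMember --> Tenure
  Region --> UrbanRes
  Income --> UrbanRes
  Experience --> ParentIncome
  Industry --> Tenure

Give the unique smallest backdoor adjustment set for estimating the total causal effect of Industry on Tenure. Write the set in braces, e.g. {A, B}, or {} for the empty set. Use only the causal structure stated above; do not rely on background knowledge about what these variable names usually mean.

Variables eligible for adjustment (non-descendants of Industry, excluding Industry and Tenure): {Experience, Income, ParentIncome, Region, UnionMember}.
Backdoor paths from Industry to Tenure:
  P1: Industry <- Experience -> ParentIncome -> UrbanRes <- UnionMember -> Tenure
  P2: Industry <- Experience -> Tenure
  P3: Industry <- Region -> UrbanRes <- UnionMember -> Tenure
  P4: Industry <- Region -> UrbanRes <- ParentIncome <- Experience -> Tenure
  P5: Industry <- UnionMember -> Tenure
  P6: Industry <- UnionMember -> UrbanRes <- ParentIncome <- Experience -> Tenure
The empty set is not sufficient: P2 (Industry <- Experience -> Tenure) has no collider blocking it and no conditioned non-collider, so it is open.
Try {Experience, UnionMember}:
  P1: blocked at fork node Experience ∈ conditioning set.
  P2: blocked at fork node Experience ∈ conditioning set.
  P3: blocked at collider UrbanRes (neither it nor any descendant is in the conditioning set).
  P4: blocked at collider UrbanRes (neither it nor any descendant is in the conditioning set).
  P5: blocked at fork node UnionMember ∈ conditioning set.
  P6: blocked at fork node UnionMember ∈ conditioning set.
{Experience, UnionMember} contains no descendant of Industry and blocks every backdoor path.
Every element of {Experience, UnionMember} is needed (dropping Experience leaves P2 open; dropping UnionMember leaves P5 open), so no proper subset is valid.
Among all size-2 subsets of the eligible variables, only {Experience, UnionMember} blocks every backdoor path, so it is the unique smallest valid adjustment set.

{Experience, UnionMember}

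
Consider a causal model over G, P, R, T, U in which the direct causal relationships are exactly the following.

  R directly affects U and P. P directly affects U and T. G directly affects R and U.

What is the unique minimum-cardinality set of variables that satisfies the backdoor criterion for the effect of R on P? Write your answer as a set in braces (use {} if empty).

{}

Variables eligible for adjustment (non-descendants of R, excluding R and P): {G}.
Backdoor paths from R to P:
  P1: R <- G -> U <- P
Each backdoor path contains an unconditioned collider, so every path is already blocked with the empty conditioning set:
  P1: blocked at collider U (neither it nor any descendant is in the conditioning set).
The empty set is therefore the unique smallest valid set.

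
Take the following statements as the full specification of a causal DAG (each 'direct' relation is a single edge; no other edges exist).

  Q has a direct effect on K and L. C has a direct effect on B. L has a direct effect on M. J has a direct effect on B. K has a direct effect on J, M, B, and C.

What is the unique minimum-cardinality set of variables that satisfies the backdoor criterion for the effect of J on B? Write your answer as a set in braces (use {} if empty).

{K}

Variables eligible for adjustment (non-descendants of J, excluding J and B): {C, K, L, M, Q}.
Backdoor paths from J to B:
  P1: J <- K -> C -> B
  P2: J <- K -> B
The empty set is not sufficient: P1 (J <- K -> C -> B) has no collider blocking it and no conditioned non-collider, so it is open.
Try {K}:
  P1: blocked at fork node K ∈ conditioning set.
  P2: blocked at fork node K ∈ conditioning set.
{K} contains no descendant of J and blocks every backdoor path.
No other singleton works — e.g. {Q} leaves P1 open — so {K} is the unique smallest valid adjustment set.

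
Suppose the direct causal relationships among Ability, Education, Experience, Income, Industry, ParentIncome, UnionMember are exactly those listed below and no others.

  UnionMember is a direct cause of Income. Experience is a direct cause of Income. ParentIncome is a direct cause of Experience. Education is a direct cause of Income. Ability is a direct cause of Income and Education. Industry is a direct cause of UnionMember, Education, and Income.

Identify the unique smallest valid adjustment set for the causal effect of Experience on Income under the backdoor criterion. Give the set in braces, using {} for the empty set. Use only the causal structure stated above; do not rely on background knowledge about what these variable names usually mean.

{}

Variables eligible for adjustment (non-descendants of Experience, excluding Experience and Income): {Ability, Education, Industry, ParentIncome, UnionMember}.
Backdoor paths from Experience to Income:
  (none)
With no backdoor paths the empty set already satisfies the criterion, and it is trivially minimal.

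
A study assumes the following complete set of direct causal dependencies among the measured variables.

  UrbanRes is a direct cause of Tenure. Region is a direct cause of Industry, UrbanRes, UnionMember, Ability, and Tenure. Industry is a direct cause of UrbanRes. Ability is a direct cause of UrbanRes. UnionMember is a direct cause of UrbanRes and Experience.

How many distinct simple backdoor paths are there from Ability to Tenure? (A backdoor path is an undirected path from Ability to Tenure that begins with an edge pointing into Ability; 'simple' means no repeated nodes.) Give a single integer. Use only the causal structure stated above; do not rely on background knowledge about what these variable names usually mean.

4

A backdoor path from Ability to Tenure is any simple undirected path whose first edge points into Ability (i.e. leaves Ability via a parent).
Parents of Ability: {Region}.
Enumerating:
  P1: Ability <- Region -> Industry -> UrbanRes -> Tenure
  P2: Ability <- Region -> UnionMember -> UrbanRes -> Tenure
  P3: Ability <- Region -> UrbanRes -> Tenure
  P4: Ability <- Region -> Tenure
That exhausts the simple backdoor paths. Count: 4.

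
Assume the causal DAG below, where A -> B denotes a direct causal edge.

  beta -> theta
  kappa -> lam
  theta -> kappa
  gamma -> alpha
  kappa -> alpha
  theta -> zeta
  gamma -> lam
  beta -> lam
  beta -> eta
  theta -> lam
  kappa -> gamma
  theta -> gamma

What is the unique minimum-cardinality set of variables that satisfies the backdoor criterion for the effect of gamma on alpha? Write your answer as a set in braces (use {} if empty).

{kappa}

Variables eligible for adjustment (non-descendants of gamma, excluding gamma and alpha): {beta, eta, kappa, theta, zeta}.
Backdoor paths from gamma to alpha:
  P1: gamma <- theta <- beta -> lam <- kappa -> alpha
  P2: gamma <- theta -> kappa -> alpha
  P3: gamma <- theta -> lam <- kappa -> alpha
  P4: gamma <- kappa -> alpha
The empty set is not sufficient: P2 (gamma <- theta -> kappa -> alpha) has no collider blocking it and no conditioned non-collider, so it is open.
Try {kappa}:
  P1: blocked at collider lam (neither it nor any descendant is in the conditioning set).
  P2: blocked at chain node kappa ∈ conditioning set.
  P3: blocked at collider lam (neither it nor any descendant is in the conditioning set).
  P4: blocked at fork node kappa ∈ conditioning set.
{kappa} contains no descendant of gamma and blocks every backdoor path.
No other singleton works — e.g. {beta} leaves P2 open — so {kappa} is the unique smallest valid adjustment set.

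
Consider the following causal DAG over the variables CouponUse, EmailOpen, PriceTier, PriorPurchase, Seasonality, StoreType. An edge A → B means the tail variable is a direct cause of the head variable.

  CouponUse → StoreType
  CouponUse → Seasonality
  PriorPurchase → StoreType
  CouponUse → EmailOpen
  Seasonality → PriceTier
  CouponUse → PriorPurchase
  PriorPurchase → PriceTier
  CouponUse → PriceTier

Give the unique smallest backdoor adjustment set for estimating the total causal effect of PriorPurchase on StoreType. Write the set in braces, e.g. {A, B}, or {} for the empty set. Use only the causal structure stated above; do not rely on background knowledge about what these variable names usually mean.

{CouponUse}

Variables eligible for adjustment (non-descendants of PriorPurchase, excluding PriorPurchase and StoreType): {CouponUse, EmailOpen, Seasonality}.
Backdoor paths from PriorPurchase to StoreType:
  P1: PriorPurchase <- CouponUse -> StoreType
The empty set is not sufficient: P1 (PriorPurchase <- CouponUse -> StoreType) has no collider blocking it and no conditioned non-collider, so it is open.
Try {CouponUse}:
  P1: blocked at fork node CouponUse ∈ conditioning set.
{CouponUse} contains no descendant of PriorPurchase and blocks every backdoor path.
No other singleton works — e.g. {EmailOpen} leaves P1 open — so {CouponUse} is the unique smallest valid adjustment set.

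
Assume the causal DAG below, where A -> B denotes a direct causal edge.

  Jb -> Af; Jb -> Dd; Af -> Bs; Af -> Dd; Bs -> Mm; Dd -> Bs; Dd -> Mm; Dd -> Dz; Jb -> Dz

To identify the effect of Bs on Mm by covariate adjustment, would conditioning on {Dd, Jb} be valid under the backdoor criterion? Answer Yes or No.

Yes

Backdoor paths from Bs to Mm (paths whose first edge points into Bs):
  P1: Bs <- Af <- Jb -> Dd -> Mm
  P2: Bs <- Af <- Jb -> Dz <- Dd -> Mm
  P3: Bs <- Af -> Dd -> Mm
  P4: Bs <- Dd -> Mm
Condition 1 (no descendant of Bs in the set): holds — descendants of Bs are {Mm}; none are in {Dd, Jb}.
Condition 2 (every backdoor path blocked by {Dd, Jb}):
  P1: blocked at fork node Jb ∈ conditioning set.
  P2: blocked at fork node Jb ∈ conditioning set.
  P3: blocked at chain node Dd ∈ conditioning set.
  P4: blocked at fork node Dd ∈ conditioning set.
{Dd, Jb} satisfies the backdoor criterion.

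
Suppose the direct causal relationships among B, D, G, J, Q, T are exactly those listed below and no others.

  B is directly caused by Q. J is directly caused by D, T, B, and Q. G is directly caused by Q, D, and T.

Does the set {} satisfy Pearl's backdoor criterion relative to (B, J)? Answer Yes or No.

Backdoor paths from B to J (paths whose first edge points into B):
  P1: B <- Q -> G <- D -> J
  P2: B <- Q -> G <- T -> J
  P3: B <- Q -> J
Condition 1 (no descendant of B in the set): holds — descendants of B are {J}; none are in {}.
Condition 2 (every backdoor path blocked by {}):
  P1: blocked at collider G (neither it nor any descendant is in the conditioning set).
  P2: blocked at collider G (neither it nor any descendant is in the conditioning set).
  P3: open — no interior node is in the conditioning set.
{} does not satisfy the backdoor criterion.

No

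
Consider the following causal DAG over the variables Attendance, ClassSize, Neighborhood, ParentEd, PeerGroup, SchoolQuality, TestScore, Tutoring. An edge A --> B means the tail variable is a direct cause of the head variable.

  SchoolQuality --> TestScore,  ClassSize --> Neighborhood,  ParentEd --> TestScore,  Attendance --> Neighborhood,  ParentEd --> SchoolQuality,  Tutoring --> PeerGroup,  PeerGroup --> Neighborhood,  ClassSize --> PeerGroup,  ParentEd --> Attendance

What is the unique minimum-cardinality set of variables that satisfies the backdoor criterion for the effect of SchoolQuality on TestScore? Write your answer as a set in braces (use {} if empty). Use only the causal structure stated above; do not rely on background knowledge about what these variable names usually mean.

{ParentEd}

Variables eligible for adjustment (non-descendants of SchoolQuality, excluding SchoolQuality and TestScore): {Attendance, ClassSize, Neighborhood, ParentEd, PeerGroup, Tutoring}.
Backdoor paths from SchoolQuality to TestScore:
  P1: SchoolQuality <- ParentEd -> TestScore
The empty set is not sufficient: P1 (SchoolQuality <- ParentEd -> TestScore) has no collider blocking it and no conditioned non-collider, so it is open.
Try {ParentEd}:
  P1: blocked at fork node ParentEd ∈ conditioning set.
{ParentEd} contains no descendant of SchoolQuality and blocks every backdoor path.
No other singleton works — e.g. {ClassSize} leaves P1 open — so {ParentEd} is the unique smallest valid adjustment set.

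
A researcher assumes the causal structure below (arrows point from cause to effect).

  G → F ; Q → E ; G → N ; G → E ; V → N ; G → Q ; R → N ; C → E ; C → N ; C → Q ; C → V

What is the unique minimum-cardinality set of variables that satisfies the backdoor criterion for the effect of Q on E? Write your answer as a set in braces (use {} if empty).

Variables eligible for adjustment (non-descendants of Q, excluding Q and E): {C, F, G, N, R, V}.
Backdoor paths from Q to E:
  P1: Q <- C -> V -> N <- G -> E
  P2: Q <- C -> N <- G -> E
  P3: Q <- C -> E
  P4: Q <- G -> N <- C -> E
  P5: Q <- G -> N <- V <- C -> E
  P6: Q <- G -> E
The empty set is not sufficient: P3 (Q <- C -> E) has no collider blocking it and no conditioned non-collider, so it is open.
Try {C, G}:
  P1: blocked at fork node C ∈ conditioning set.
  P2: blocked at fork node C ∈ conditioning set.
  P3: blocked at fork node C ∈ conditioning set.
  P4: blocked at fork node G ∈ conditioning set.
  P5: blocked at fork node G ∈ conditioning set.
  P6: blocked at fork node G ∈ conditioning set.
{C, G} contains no descendant of Q and blocks every backdoor path.
Every element of {C, G} is needed (dropping C leaves P3 open; dropping G leaves P6 open), so no proper subset is valid.
Among all size-2 subsets of the eligible variables, only {C, G} blocks every backdoor path, so it is the unique smallest valid adjustment set.

{C, G}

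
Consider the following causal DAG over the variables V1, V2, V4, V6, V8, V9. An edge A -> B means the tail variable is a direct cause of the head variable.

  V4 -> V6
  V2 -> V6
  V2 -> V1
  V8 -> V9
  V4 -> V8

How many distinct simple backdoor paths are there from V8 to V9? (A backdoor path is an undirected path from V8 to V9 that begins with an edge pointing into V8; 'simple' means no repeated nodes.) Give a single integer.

A backdoor path from V8 to V9 is any simple undirected path whose first edge points into V8 (i.e. leaves V8 via a parent).
Parents of V8: {V4}.
No simple path from any parent of V8 reaches V9 without revisiting V8, so there are no backdoor paths.

0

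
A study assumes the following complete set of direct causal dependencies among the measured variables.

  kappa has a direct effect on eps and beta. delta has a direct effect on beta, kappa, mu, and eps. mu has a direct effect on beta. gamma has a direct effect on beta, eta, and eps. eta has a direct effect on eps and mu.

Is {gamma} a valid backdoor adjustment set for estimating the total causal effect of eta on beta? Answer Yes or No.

Yes

Backdoor paths from eta to beta (paths whose first edge points into eta):
  P1: eta <- gamma -> eps <- delta -> mu -> beta
  P2: eta <- gamma -> eps <- delta -> kappa -> beta
  P3: eta <- gamma -> eps <- delta -> beta
  P4: eta <- gamma -> eps <- kappa <- delta -> mu -> beta
  P5: eta <- gamma -> eps <- kappa <- delta -> beta
  P6: eta <- gamma -> eps <- kappa -> beta
  P7: eta <- gamma -> beta
Condition 1 (no descendant of eta in the set): holds — descendants of eta are {beta, eps, mu}; none are in {gamma}.
Condition 2 (every backdoor path blocked by {gamma}):
  P1: blocked at fork node gamma ∈ conditioning set.
  P2: blocked at fork node gamma ∈ conditioning set.
  P3: blocked at fork node gamma ∈ conditioning set.
  P4: blocked at fork node gamma ∈ conditioning set.
  P5: blocked at fork node gamma ∈ conditioning set.
  P6: blocked at fork node gamma ∈ conditioning set.
  P7: blocked at fork node gamma ∈ conditioning set.
{gamma} satisfies the backdoor criterion.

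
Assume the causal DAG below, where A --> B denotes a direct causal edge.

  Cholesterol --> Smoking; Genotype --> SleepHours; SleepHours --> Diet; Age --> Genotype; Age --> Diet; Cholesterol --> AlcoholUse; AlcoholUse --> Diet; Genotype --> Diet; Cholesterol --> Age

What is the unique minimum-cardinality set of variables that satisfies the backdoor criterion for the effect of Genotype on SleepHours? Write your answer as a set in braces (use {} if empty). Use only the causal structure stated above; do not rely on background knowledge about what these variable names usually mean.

{}

Variables eligible for adjustment (non-descendants of Genotype, excluding Genotype and SleepHours): {Age, AlcoholUse, Cholesterol, Smoking}.
Backdoor paths from Genotype to SleepHours:
  P1: Genotype <- Age <- Cholesterol -> AlcoholUse -> Diet <- SleepHours
  P2: Genotype <- Age -> Diet <- SleepHours
Each backdoor path contains an unconditioned collider, so every path is already blocked with the empty conditioning set:
  P1: blocked at collider Diet (neither it nor any descendant is in the conditioning set).
  P2: blocked at collider Diet (neither it nor any descendant is in the conditioning set).
The empty set is therefore the unique smallest valid set.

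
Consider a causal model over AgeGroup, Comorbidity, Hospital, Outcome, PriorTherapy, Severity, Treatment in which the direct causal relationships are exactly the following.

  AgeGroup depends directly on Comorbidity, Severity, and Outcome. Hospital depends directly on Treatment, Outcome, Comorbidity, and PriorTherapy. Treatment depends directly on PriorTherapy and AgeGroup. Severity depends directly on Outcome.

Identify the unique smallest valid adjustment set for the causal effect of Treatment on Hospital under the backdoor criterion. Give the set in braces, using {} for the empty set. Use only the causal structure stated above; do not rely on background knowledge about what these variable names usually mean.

Variables eligible for adjustment (non-descendants of Treatment, excluding Treatment and Hospital): {AgeGroup, Comorbidity, Outcome, PriorTherapy, Severity}.
Backdoor paths from Treatment to Hospital:
  P1: Treatment <- PriorTherapy -> Hospital
  P2: Treatment <- AgeGroup <- Outcome -> Hospital
  P3: Treatment <- AgeGroup <- Comorbidity -> Hospital
  P4: Treatment <- AgeGroup <- Severity <- Outcome -> Hospital
The empty set is not sufficient: P1 (Treatment <- PriorTherapy -> Hospital) has no collider blocking it and no conditioned non-collider, so it is open.
Try {AgeGroup, PriorTherapy}:
  P1: blocked at fork node PriorTherapy ∈ conditioning set.
  P2: blocked at chain node AgeGroup ∈ conditioning set.
  P3: blocked at chain node AgeGroup ∈ conditioning set.
  P4: blocked at chain node AgeGroup ∈ conditioning set.
{AgeGroup, PriorTherapy} contains no descendant of Treatment and blocks every backdoor path.
Every element of {AgeGroup, PriorTherapy} is needed (dropping AgeGroup leaves P2 open; dropping PriorTherapy leaves P1 open), so no proper subset is valid.
Among all size-2 subsets of the eligible variables, only {AgeGroup, PriorTherapy} blocks every backdoor path, so it is the unique smallest valid adjustment set.

{AgeGroup, PriorTherapy}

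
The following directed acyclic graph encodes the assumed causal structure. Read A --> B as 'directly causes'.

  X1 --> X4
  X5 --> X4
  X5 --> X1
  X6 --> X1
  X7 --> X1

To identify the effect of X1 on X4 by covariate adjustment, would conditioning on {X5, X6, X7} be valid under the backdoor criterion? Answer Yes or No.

Yes

Backdoor paths from X1 to X4 (paths whose first edge points into X1):
  P1: X1 <- X5 -> X4
Condition 1 (no descendant of X1 in the set): holds — descendants of X1 are {X4}; none are in {X5, X6, X7}.
Condition 2 (every backdoor path blocked by {X5, X6, X7}):
  P1: blocked at fork node X5 ∈ conditioning set.
{X5, X6, X7} satisfies the backdoor criterion.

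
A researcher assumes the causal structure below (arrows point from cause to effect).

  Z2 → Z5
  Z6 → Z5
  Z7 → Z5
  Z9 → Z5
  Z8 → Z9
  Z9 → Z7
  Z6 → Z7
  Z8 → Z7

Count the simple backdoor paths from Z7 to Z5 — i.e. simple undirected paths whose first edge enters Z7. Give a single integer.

3

A backdoor path from Z7 to Z5 is any simple undirected path whose first edge points into Z7 (i.e. leaves Z7 via a parent).
Parents of Z7: {Z6, Z8, Z9}.
Enumerating:
  P1: Z7 <- Z8 -> Z9 -> Z5
  P2: Z7 <- Z9 -> Z5
  P3: Z7 <- Z6 -> Z5
That exhausts the simple backdoor paths. Count: 3.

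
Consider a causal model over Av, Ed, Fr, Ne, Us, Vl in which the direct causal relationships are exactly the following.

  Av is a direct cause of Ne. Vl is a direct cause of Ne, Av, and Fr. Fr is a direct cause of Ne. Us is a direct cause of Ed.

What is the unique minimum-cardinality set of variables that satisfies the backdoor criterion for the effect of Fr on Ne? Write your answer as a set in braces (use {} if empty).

{Vl}

Variables eligible for adjustment (non-descendants of Fr, excluding Fr and Ne): {Av, Ed, Us, Vl}.
Backdoor paths from Fr to Ne:
  P1: Fr <- Vl -> Av -> Ne
  P2: Fr <- Vl -> Ne
The empty set is not sufficient: P1 (Fr <- Vl -> Av -> Ne) has no collider blocking it and no conditioned non-collider, so it is open.
Try {Vl}:
  P1: blocked at fork node Vl ∈ conditioning set.
  P2: blocked at fork node Vl ∈ conditioning set.
{Vl} contains no descendant of Fr and blocks every backdoor path.
No other singleton works — e.g. {Us} leaves P1 open — so {Vl} is the unique smallest valid adjustment set.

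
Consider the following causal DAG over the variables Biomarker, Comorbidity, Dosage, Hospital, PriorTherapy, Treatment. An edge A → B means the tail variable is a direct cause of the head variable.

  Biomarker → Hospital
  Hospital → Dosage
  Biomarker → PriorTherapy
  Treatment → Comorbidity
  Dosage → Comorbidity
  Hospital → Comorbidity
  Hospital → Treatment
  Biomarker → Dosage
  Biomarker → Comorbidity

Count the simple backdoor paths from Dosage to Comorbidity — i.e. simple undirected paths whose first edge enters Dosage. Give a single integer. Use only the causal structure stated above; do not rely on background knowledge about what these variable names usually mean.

6

A backdoor path from Dosage to Comorbidity is any simple undirected path whose first edge points into Dosage (i.e. leaves Dosage via a parent).
Parents of Dosage: {Biomarker, Hospital}.
Enumerating:
  P1: Dosage <- Biomarker -> Hospital -> Treatment -> Comorbidity
  P2: Dosage <- Biomarker -> Hospital -> Comorbidity
  P3: Dosage <- Biomarker -> Comorbidity
  P4: Dosage <- Hospital <- Biomarker -> Comorbidity
  P5: Dosage <- Hospital -> Treatment -> Comorbidity
  P6: Dosage <- Hospital -> Comorbidity
That exhausts the simple backdoor paths. Count: 6.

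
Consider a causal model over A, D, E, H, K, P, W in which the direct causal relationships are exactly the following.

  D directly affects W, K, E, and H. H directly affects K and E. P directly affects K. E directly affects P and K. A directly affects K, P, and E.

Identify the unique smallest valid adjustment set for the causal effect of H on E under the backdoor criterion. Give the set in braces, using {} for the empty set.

Variables eligible for adjustment (non-descendants of H, excluding H and E): {A, D, W}.
Backdoor paths from H to E:
  P1: H <- D -> E
  P2: H <- D -> K <- A -> E
  P3: H <- D -> K <- A -> P <- E
  P4: H <- D -> K <- E
  P5: H <- D -> K <- P <- A -> E
  P6: H <- D -> K <- P <- E
The empty set is not sufficient: P1 (H <- D -> E) has no collider blocking it and no conditioned non-collider, so it is open.
Try {D}:
  P1: blocked at fork node D ∈ conditioning set.
  P2: blocked at fork node D ∈ conditioning set.
  P3: blocked at fork node D ∈ conditioning set.
  P4: blocked at fork node D ∈ conditioning set.
  P5: blocked at fork node D ∈ conditioning set.
  P6: blocked at fork node D ∈ conditioning set.
{D} contains no descendant of H and blocks every backdoor path.
No other singleton works — e.g. {W} leaves P1 open — so {D} is the unique smallest valid adjustment set.

{D}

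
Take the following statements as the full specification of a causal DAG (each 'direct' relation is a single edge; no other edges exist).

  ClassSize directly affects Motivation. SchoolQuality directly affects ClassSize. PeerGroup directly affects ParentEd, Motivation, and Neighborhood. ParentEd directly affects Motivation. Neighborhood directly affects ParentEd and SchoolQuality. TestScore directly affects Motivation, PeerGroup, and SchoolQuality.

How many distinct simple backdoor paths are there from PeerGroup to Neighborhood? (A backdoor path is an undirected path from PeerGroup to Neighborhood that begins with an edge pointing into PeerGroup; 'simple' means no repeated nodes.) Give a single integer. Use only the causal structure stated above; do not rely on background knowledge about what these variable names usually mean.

A backdoor path from PeerGroup to Neighborhood is any simple undirected path whose first edge points into PeerGroup (i.e. leaves PeerGroup via a parent).
Parents of PeerGroup: {TestScore}.
Enumerating:
  P1: PeerGroup <- TestScore -> SchoolQuality <- Neighborhood
  P2: PeerGroup <- TestScore -> SchoolQuality -> ClassSize -> Motivation <- ParentEd <- Neighborhood
  P3: PeerGroup <- TestScore -> Motivation <- ParentEd <- Neighborhood
  P4: PeerGroup <- TestScore -> Motivation <- ClassSize <- SchoolQuality <- Neighborhood
That exhausts the simple backdoor paths. Count: 4.

4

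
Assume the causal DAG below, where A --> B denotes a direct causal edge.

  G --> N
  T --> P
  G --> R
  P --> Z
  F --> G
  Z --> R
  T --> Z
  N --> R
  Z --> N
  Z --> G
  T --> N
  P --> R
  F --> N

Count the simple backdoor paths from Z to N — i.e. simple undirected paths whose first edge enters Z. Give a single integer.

8

A backdoor path from Z to N is any simple undirected path whose first edge points into Z (i.e. leaves Z via a parent).
Parents of Z: {P, T}.
Enumerating:
  P1: Z <- T -> P -> R <- G <- F -> N
  P2: Z <- T -> P -> R <- G -> N
  P3: Z <- T -> P -> R <- N
  P4: Z <- T -> N
  P5: Z <- P <- T -> N
  P6: Z <- P -> R <- G <- F -> N
  P7: Z <- P -> R <- G -> N
  P8: Z <- P -> R <- N
That exhausts the simple backdoor paths. Count: 8.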